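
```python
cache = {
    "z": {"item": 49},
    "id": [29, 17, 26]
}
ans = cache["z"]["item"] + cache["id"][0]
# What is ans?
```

Trace:
`cache = { ...` → cache = {'z': {'item': 49}, 'id': [29, 17, 26]}
`ans = cache["z"]["item"] + cache["id"][0]` → ans = 78
So ans = 78

Answer: 78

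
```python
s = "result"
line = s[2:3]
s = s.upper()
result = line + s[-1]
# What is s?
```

Trace:
`s = "result"` → s = 'result'
`line = s[2:3]` → line = 's'
`s = s.upper()` → s = 'RESULT'
`result = line + s[-1]` → result = 'sT'
So s = 'RESULT'

Answer: 'RESULT'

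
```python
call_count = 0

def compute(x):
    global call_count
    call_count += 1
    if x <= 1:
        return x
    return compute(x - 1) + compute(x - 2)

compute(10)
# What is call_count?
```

Calls(x) = 1 + Calls(x-1) + Calls(x-2); Calls(0)=Calls(1)=1. For x=10 this gives 177.

Answer: 177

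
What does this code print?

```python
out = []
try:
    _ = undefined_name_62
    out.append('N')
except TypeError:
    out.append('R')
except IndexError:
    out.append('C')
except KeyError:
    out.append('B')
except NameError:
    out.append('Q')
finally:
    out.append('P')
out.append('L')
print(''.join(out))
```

Execution trace: 'Q' (except NameError) → 'P' (finally) → 'L' (after the try/except). Output: QPL

Answer: QPL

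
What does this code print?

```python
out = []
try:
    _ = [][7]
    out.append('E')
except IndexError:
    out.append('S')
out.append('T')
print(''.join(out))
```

Execution trace: 'S' (except IndexError) → 'T' (after the try/except). Output: ST

Answer: ST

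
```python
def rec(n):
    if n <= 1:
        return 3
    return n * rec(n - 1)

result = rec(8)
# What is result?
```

rec(8) = 8 * 7 * 6 * 5 * 4 * 3 * 2 * 3 = 120960

Answer: 120960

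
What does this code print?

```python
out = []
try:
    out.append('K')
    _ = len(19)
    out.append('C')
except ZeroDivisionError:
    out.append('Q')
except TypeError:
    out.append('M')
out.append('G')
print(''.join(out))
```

Execution trace: 'K' (try body) → 'M' (except TypeError) → 'G' (after the try/except). Output: KMG

Answer: KMG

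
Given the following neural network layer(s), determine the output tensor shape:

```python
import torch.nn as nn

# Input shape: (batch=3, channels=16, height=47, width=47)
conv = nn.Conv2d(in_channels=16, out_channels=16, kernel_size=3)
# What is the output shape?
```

Input: (3, 16, 47, 47) -> Output: (3, 16, 45, 45)

Answer: (3, 16, 45, 45)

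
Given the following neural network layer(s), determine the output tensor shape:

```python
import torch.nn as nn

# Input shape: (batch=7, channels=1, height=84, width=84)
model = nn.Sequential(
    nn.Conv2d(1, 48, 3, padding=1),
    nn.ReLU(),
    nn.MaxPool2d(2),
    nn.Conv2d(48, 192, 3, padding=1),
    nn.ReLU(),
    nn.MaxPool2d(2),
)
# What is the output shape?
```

Input: (7, 1, 84, 84) -> after first Conv2d: (7, 48, 84, 84) -> after first MaxPool2d: (7, 48, 42, 42) -> after second Conv2d: (7, 192, 42, 42) -> Output: (7, 192, 21, 21)

Answer: (7, 192, 21, 21)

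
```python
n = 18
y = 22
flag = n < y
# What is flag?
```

Trace:
`n = 18` → n = 18
`y = 22` → y = 22
`flag = n < y` → flag = True
So flag = True

Answer: True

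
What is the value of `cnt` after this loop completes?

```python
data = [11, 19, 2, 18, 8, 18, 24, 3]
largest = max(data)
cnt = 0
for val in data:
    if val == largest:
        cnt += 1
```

Count of max value 24 in [11, 19, 2, 18, 8, 18, 24, 3]
`cnt` takes the values: 0 → 1

Answer: 1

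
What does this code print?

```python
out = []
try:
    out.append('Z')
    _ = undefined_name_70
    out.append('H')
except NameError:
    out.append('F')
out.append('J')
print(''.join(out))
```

Execution trace: 'Z' (try body) → 'F' (except NameError) → 'J' (after the try/except). Output: ZFJ

Answer: ZFJ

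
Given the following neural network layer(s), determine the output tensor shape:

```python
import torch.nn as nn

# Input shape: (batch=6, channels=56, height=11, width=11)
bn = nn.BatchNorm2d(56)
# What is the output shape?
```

Input: (6, 56, 11, 11) -> Output: (6, 56, 11, 11)

Answer: (6, 56, 11, 11)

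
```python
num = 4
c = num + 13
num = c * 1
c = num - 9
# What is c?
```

Trace:
`num = 4` → num = 4
`c = num + 13` → c = 17
`num = c * 1` → num = 17
`c = num - 9` → c = 8
So c = 8

Answer: 8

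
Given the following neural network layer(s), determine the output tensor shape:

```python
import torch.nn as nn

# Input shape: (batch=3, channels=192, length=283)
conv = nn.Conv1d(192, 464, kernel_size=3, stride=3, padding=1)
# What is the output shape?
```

Input: (3, 192, 283) -> Output: (3, 464, 95)

Answer: (3, 464, 95)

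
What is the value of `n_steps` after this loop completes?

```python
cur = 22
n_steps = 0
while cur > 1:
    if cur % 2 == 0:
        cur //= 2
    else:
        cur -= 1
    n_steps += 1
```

Steps to reduce 22 to 1
`n_steps` takes the values: 0 → 1 → 2 → 3 → 4 → 5 → 6

Answer: 6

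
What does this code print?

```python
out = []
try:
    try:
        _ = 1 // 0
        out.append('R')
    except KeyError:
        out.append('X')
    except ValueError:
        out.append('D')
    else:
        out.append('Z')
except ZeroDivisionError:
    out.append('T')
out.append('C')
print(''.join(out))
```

Execution trace: 'T' (outer except ZeroDivisionError) → 'C' (after the try/except). Output: TC

Answer: TC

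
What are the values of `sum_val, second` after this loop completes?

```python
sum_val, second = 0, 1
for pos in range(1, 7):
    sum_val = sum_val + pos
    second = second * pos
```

Sum and factorial of 1 to 6
`sum_val, second` takes the values: (0, 1) → (1, 1) → (3, 1) → (3, 2) → (6, 2) → (6, 6) → (10, 6) → (10, 24) → (15, 24) → (15, 120) → (21, 120) → (21, 720)

Answer: 21, 720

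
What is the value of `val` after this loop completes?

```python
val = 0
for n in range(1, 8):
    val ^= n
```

XOR of 1 to 7
`val` takes the values: 0 → 1 → 3 → 0 → 4 → 1 → 7 → 0

Answer: 0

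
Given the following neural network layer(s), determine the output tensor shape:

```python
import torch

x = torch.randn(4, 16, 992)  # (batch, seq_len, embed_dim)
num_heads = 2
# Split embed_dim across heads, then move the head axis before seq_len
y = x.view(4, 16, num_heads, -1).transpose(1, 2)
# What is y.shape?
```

Input: (4, 16, 992) -> head_dim = 992 // 2 = 496; after view: (4, 16, 2, 496) -> after transpose(1, 2): (4, 2, 16, 496) -> Output: (4, 2, 16, 496)

Answer: (4, 2, 16, 496)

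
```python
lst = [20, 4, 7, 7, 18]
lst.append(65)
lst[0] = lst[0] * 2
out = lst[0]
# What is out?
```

Trace:
`lst = [20, 4, 7, 7, 18]` → lst = [20, 4, 7, 7, 18]
`lst.append(65)` → lst = [20, 4, 7, 7, 18, 65]
`lst[0] = lst[0] * 2` → lst = [40, 4, 7, 7, 18, 65]
`out = lst[0]` → out = 40
So out = 40

Answer: 40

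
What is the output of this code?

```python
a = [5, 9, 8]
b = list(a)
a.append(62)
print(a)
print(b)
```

Key concept: list() constructor creates copy.
Step by step:
`a = [5, 9, 8]` → a = [5, 9, 8]
`b = list(a)` → b = [5, 9, 8]
`a.append(62)` → a = [5, 9, 8, 62]
`print(a)` → prints [5, 9, 8, 62]
`print(b)` → prints [5, 9, 8]

Answer:
[5, 9, 8, 62]
[5, 9, 8]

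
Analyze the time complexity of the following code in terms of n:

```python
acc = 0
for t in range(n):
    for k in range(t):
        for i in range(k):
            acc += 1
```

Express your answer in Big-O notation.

Each loop level contributes: n × n × n. Multiplying the contributions gives O(n^3).

Answer: O(n^3)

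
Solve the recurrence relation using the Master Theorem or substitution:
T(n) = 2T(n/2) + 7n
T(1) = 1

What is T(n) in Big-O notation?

By Master Theorem: a=2, b=2, f(n)=7n. Since log_2(2) = 1 and f(n) = Θ(n^1), Case 2 applies. T(n) = O(n log n).

Answer: O(n log n)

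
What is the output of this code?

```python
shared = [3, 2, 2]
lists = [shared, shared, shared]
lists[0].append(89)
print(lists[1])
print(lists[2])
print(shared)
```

Key concept: list of same reference.
Step by step:
`shared = [3, 2, 2]` → shared = [3, 2, 2]
`lists = [shared, shared, shared]` → lists = [[3, 2, 2], [3, 2, 2], [3, 2, 2]]
`lists[0].append(89)` → shared = [3, 2, 2, 89]; lists = [[3, 2, 2, 89], [3, 2, 2, 89], [3, 2, 2, 89]]
`print(lists[1])` → prints [3, 2, 2, 89]
`print(lists[2])` → prints [3, 2, 2, 89]
`print(shared)` → prints [3, 2, 2, 89]

Answer:
[3, 2, 2, 89]
[3, 2, 2, 89]
[3, 2, 2, 89]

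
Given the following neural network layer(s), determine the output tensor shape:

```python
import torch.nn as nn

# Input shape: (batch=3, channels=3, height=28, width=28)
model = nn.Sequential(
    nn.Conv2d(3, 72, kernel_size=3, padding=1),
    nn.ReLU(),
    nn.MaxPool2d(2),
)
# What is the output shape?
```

Input: (3, 3, 28, 28) -> after Conv2d: (3, 72, 28, 28) -> after ReLU: (3, 72, 28, 28) -> Output: (3, 72, 14, 14)

Answer: (3, 72, 14, 14)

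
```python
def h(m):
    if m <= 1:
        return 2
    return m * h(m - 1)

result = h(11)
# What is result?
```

h(11) = 11 * 10 * 9 * 8 * 7 * 6 * 5 * 4 * 3 * 2 * 2 = 79833600

Answer: 79833600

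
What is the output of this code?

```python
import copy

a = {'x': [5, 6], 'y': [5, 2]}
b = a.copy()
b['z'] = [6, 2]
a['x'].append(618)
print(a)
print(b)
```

Key concept: shallow copy of dict with mutable values.
Step by step:
`a = {'x': [5, 6], 'y': [5, 2]}` → a = {'x': [5, 6], 'y': [5, 2]}
`b = a.copy()` → b = {'x': [5, 6], 'y': [5, 2]}
`b['z'] = [6, 2]` → b = {'x': [5, 6], 'y': [5, 2], 'z': [6, 2]}
`a['x'].append(618)` → a = {'x': [5, 6, 618], 'y': [5, 2]}; b = {'x': [5, 6, 618], 'y': [5, 2], 'z': [6, 2]}
`print(a)` → prints {'x': [5, 6, 618], 'y': [5, 2]}
`print(b)` → prints {'x': [5, 6, 618], 'y': [5, 2], 'z': [6, 2]}

Answer:
{'x': [5, 6, 618], 'y': [5, 2]}
{'x': [5, 6, 618], 'y': [5, 2], 'z': [6, 2]}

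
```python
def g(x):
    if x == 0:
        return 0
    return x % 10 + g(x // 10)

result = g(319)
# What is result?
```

Sum of digits of 319: 9 + 1 + 3 = 13

Answer: 13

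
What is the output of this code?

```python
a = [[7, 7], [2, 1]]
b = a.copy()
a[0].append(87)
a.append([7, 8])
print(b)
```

Key concept: shallow copy with nested lists.
Step by step:
`a = [[7, 7], [2, 1]]` → a = [[7, 7], [2, 1]]
`b = a.copy()` → b = [[7, 7], [2, 1]]
`a[0].append(87)` → a = [[7, 7, 87], [2, 1]]; b = [[7, 7, 87], [2, 1]]
`a.append([7, 8])` → a = [[7, 7, 87], [2, 1], [7, 8]]
`print(b)` → prints [[7, 7, 87], [2, 1]]

Answer: [[7, 7, 87], [2, 1]]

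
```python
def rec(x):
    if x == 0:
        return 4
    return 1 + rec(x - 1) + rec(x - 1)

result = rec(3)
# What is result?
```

rec(x) = 1 + 2·rec(x-1), rec(0)=4. Closed form: (4+1)·2^3 - 1 = 39.

Answer: 39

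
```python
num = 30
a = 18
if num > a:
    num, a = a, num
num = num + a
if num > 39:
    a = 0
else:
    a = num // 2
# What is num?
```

Trace:
`num = 30` → num = 30
`a = 18` → a = 18
`if num > a: ...` → num > a is True → num = 18; a = 30
`num = num + a` → num = 48
`if num > 39: ...` → num > 39 is True → a = 0
So num = 48

Answer: 48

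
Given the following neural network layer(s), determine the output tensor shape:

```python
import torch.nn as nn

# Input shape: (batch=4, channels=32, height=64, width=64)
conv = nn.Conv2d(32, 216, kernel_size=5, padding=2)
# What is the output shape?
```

Input: (4, 32, 64, 64) -> Output: (4, 216, 64, 64)

Answer: (4, 216, 64, 64)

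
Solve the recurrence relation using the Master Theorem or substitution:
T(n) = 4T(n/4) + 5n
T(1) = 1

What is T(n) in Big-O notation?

By Master Theorem: a=4, b=4, f(n)=5n. Since log_4(4) = 1 and f(n) = Θ(n^1), Case 2 applies. T(n) = O(n log n).

Answer: O(n log n)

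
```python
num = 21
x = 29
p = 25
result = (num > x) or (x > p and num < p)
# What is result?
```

Trace:
`num = 21` → num = 21
`x = 29` → x = 29
`p = 25` → p = 25
`result = (num > x) or (x > p and num < p)` → result = True
So result = True

Answer: True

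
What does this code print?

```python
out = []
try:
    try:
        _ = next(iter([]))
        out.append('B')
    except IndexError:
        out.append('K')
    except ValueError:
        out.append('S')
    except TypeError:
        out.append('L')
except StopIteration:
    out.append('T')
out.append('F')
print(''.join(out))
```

Execution trace: 'T' (outer except StopIteration) → 'F' (after the try/except). Output: TF

Answer: TF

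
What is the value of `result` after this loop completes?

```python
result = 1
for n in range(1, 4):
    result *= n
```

3! = 6
`result` takes the values: 1 → 2 → 6

Answer: 6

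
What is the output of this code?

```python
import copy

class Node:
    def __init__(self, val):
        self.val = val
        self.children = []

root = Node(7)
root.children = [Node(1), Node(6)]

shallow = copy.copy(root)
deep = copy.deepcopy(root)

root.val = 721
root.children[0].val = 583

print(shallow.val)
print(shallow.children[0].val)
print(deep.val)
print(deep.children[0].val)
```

Key concept: deep copy with custom objects.
Step by step:
`root = Node(7)` → root = Node(val=7, children=[])
`root.children = [Node(1), Node(6)]` → root = Node(val=7, children=[Node(val=1, children=[]), Node(val=6, children=[])])
`shallow = copy.copy(root)` → shallow = Node(val=7, children=[Node(val=1, children=[]), Node(val=6, children=[])])
`deep = copy.deepcopy(root)` → deep = Node(val=7, children=[Node(val=1, children=[]), Node(val=6, children=[])])
`root.val = 721` → root = Node(val=721, children=[Node(val=1, children=[]), Node(val=6, children=[])])
`root.children[0].val = 583` → root = Node(val=721, children=[Node(val=583, children=[]), Node(val=6, children=[])]); shallow = Node(val=7, children=[Node(val=583, children=[]), Node(val=6, children=[])])
`print(shallow.val)` → prints 7
`print(shallow.children[0].val)` → prints 583
`print(deep.val)` → prints 7
`print(deep.children[0].val)` → prints 1

Answer:
7
583
7
1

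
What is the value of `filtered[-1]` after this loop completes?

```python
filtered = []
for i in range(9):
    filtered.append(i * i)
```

Last element of squares 0 to 8
`filtered` takes the values: [] → [0] → [0, 1] → [0, 1, 4] → [0, 1, 4, 9] → [0, 1, 4, 9, 16] → [0, 1, 4, 9, 16, 25] → [0, 1, 4, 9, 16, 25, 36] → [0, 1, 4, 9, 16, 25, 36, 49] → [0, 1, 4, 9, 16, 25, 36, 49, 64]
So `filtered[-1]` = 64

Answer: 64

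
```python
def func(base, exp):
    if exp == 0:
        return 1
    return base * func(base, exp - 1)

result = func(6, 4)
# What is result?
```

func(6, 4) = 6 * 6 * 6 * 6 = 1296

Answer: 1296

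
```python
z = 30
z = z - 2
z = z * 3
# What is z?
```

Trace:
`z = 30` → z = 30
`z = z - 2` → z = 28
`z = z * 3` → z = 84
So z = 84

Answer: 84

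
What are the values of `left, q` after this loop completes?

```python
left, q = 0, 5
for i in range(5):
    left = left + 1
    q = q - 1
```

left goes 0→5, q goes 5→0
`left, q` takes the values: (0, 5) → (1, 5) → (1, 4) → (2, 4) → (2, 3) → (3, 3) → (3, 2) → (4, 2) → (4, 1) → (5, 1) → (5, 0)

Answer: 5, 0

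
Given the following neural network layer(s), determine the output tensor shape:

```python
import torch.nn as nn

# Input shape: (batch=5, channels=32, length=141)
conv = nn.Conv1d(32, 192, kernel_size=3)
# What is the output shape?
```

Input: (5, 32, 141) -> Output: (5, 192, 139)

Answer: (5, 192, 139)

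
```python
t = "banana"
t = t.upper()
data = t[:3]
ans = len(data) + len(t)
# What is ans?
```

Trace:
`t = "banana"` → t = 'banana'
`t = t.upper()` → t = 'BANANA'
`data = t[:3]` → data = 'BAN'
`ans = len(data) + len(t)` → ans = 9
So ans = 9

Answer: 9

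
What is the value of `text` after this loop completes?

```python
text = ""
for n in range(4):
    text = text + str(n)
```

Concatenate digits 0 to 3
`text` takes the values: "" → "0" → "01" → "012" → "0123"

Answer: "0123"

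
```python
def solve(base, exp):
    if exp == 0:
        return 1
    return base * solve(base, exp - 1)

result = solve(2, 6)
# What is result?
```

solve(2, 6) = 2 * 2 * 2 * 2 * 2 * 2 = 64

Answer: 64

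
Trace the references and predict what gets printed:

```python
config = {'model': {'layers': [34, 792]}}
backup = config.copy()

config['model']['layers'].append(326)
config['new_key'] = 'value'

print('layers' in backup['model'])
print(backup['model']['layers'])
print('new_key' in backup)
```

Key concept: shallow copy gotcha with nested dict.
Step by step:
`config = {'model': {'layers': [34, 792]}}` → config = {'model': {'layers': [34, 792]}}
`backup = config.copy()` → backup = {'model': {'layers': [34, 792]}}
`config['model']['layers'].append(326)` → config = {'model': {'layers': [34, 792, 326]}}; backup = {'model': {'layers': [34, 792, 326]}}
`config['new_key'] = 'value'` → config = {'model': {'layers': [34, 792, 326]}, 'new_key': 'value'}
`print('layers' in backup['model'])` → prints True
`print(backup['model']['layers'])` → prints [34, 792, 326]
`print('new_key' in backup)` → prints False

Answer:
True
[34, 792, 326]
False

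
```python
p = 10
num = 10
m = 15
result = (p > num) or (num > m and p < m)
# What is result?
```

Trace:
`p = 10` → p = 10
`num = 10` → num = 10
`m = 15` → m = 15
`result = (p > num) or (num > m and p < m)` → result = False
So result = False

Answer: False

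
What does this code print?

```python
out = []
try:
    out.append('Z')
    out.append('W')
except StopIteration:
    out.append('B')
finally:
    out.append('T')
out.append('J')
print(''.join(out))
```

Execution trace: 'Z' (try body) → 'W' (try body, no exception) → 'T' (finally) → 'J' (after the try/except). Output: ZWTJ

Answer: ZWTJ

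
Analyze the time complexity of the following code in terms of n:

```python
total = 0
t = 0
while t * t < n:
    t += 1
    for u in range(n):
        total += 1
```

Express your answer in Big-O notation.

Each loop level contributes: √n × n. Multiplying the contributions gives O(n√n).

Answer: O(n√n)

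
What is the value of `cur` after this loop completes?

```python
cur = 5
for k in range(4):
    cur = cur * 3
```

Multiply by 3, 4 times: 5 * 3^4 = 405
`cur` takes the values: 5 → 15 → 45 → 135 → 405

Answer: 405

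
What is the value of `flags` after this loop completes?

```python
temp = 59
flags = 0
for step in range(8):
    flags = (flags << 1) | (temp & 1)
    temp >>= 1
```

Reverse lowest 8 bits of 59
`flags` takes the values: 0 → 1 → 3 → 6 → 13 → 27 → 55 → 110 → 220

Answer: 220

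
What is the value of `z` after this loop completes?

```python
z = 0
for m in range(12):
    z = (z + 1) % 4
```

Increment mod 4, 12 times = 0
`z` takes the values: 0 → 1 → 2 → 3 → 0 → 1 → 2 → 3 → 0 → 1 → 2 → 3 → 0

Answer: 0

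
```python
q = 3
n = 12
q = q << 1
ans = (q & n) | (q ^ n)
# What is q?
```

Trace:
`q = 3` → q = 3
`n = 12` → n = 12
`q = q << 1` → q = 6
`ans = (q & n) | (q ^ n)` → ans = 14
So q = 6

Answer: 6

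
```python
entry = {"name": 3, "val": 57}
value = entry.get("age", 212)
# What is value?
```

Trace:
`entry = {"name": 3, "val": 57}` → entry = {'name': 3, 'val': 57}
`value = entry.get("age", 212)` → value = 212
So value = 212

Answer: 212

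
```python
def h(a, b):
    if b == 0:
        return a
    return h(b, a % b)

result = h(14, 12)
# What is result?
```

h(14, 12) -> h(12, 2) -> h(2, 0) -> 2

Answer: 2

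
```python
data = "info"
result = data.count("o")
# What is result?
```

Trace:
`data = "info"` → data = 'info'
`result = data.count("o")` → result = 1
So result = 1

Answer: 1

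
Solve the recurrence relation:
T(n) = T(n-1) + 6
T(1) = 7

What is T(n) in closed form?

Unrolling: T(n) = T(1) + 6·(n-1) = 7 + 6(n-1) = 6n + 1.

Answer: T(n) = 6n + 1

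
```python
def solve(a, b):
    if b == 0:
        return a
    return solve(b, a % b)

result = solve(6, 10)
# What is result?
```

solve(6, 10) -> solve(10, 6) -> solve(6, 4) -> solve(4, 2) -> solve(2, 0) -> 2

Answer: 2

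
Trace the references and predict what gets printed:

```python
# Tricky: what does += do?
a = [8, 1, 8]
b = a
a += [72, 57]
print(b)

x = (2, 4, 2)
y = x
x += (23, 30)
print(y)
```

Key concept: += behavior differs for mutable vs immutable.
Step by step:
`a = [8, 1, 8]` → a = [8, 1, 8]
`b = a` → b = [8, 1, 8] (same object as a)
`a += [72, 57]` → a = [8, 1, 8, 72, 57] (same object as b); b = [8, 1, 8, 72, 57] (same object as a)
`print(b)` → prints [8, 1, 8, 72, 57]
`x = (2, 4, 2)` → x = (2, 4, 2)
`y = x` → y = (2, 4, 2)
`x += (23, 30)` → x = (2, 4, 2, 23, 30)
`print(y)` → prints (2, 4, 2)

Answer:
[8, 1, 8, 72, 57]
(2, 4, 2)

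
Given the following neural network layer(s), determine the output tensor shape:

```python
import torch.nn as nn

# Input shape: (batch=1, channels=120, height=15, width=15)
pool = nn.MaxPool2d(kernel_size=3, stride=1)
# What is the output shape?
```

Input: (1, 120, 15, 15) -> Output: (1, 120, 13, 13)

Answer: (1, 120, 13, 13)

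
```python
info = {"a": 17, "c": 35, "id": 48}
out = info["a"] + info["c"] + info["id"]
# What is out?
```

Trace:
`info = {"a": 17, "c": 35, "id": 48}` → info = {'a': 17, 'c': 35, 'id': 48}
`out = info["a"] + info["c"] + info["id"]` → out = 100
So out = 100

Answer: 100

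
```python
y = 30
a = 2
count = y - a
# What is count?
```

Trace:
`y = 30` → y = 30
`a = 2` → a = 2
`count = y - a` → count = 28
So count = 28

Answer: 28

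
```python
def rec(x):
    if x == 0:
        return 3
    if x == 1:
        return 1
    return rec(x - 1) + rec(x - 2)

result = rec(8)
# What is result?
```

Build up from base cases: rec(0)=3, rec(1)=1, rec(2)=4, rec(3)=5, rec(4)=9, rec(5)=14, rec(6)=23, ..., rec(8)=60

Answer: 60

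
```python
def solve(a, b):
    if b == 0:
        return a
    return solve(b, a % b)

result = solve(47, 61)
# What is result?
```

solve(47, 61) -> solve(61, 47) -> solve(47, 14) -> solve(14, 5) -> solve(5, 4) -> solve(4, 1) -> solve(1, 0) -> 1

Answer: 1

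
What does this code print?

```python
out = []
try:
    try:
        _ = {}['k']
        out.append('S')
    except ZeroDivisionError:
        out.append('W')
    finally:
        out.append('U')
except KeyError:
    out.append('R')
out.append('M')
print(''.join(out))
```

Execution trace: 'U' (inner finally) → 'R' (outer except KeyError) → 'M' (after the try/except). Output: URM

Answer: URM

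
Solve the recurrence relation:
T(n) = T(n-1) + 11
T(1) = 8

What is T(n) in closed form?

Unrolling: T(n) = T(1) + 11·(n-1) = 8 + 11(n-1) = 11n - 3.

Answer: T(n) = 11n - 3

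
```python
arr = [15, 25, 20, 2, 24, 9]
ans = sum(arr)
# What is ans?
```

Trace:
`arr = [15, 25, 20, 2, 24, 9]` → arr = [15, 25, 20, 2, 24, 9]
`ans = sum(arr)` → ans = 95
So ans = 95

Answer: 95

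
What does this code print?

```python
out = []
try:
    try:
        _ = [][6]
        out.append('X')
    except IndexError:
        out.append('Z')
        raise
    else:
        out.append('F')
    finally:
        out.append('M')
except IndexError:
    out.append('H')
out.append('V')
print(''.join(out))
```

Execution trace: 'Z' (except IndexError) → 'M' (finally) → 'H' (outer except IndexError) → 'V' (after the try/except). Output: ZMHV

Answer: ZMHV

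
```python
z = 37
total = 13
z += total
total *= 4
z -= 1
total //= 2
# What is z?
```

Trace:
`z = 37` → z = 37
`total = 13` → total = 13
`z += total` → z = 50
`total *= 4` → total = 52
`z -= 1` → z = 49
`total //= 2` → total = 26
So z = 49

Answer: 49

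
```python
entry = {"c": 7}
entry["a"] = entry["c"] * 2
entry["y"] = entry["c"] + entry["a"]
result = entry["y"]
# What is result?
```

Trace:
`entry = {"c": 7}` → entry = {'c': 7}
`entry["a"] = entry["c"] * 2` → entry = {'c': 7, 'a': 14}
`entry["y"] = entry["c"] + entry["a"]` → entry = {'c': 7, 'a': 14, 'y': 21}
`result = entry["y"]` → result = 21
So result = 21

Answer: 21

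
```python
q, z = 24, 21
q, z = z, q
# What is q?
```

Trace:
`q, z = 24, 21` → q = 24; z = 21
`q, z = z, q` → q = 21; z = 24
So q = 21

Answer: 21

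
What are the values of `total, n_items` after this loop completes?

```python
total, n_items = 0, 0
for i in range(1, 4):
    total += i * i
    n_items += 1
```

Sum of squares and count
`total, n_items` takes the values: (0, 0) → (1, 0) → (1, 1) → (5, 1) → (5, 2) → (14, 2) → (14, 3)

Answer: 14, 3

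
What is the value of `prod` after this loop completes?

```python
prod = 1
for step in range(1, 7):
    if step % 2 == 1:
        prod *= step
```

Product of odd numbers 1 to 6
`prod` takes the values: 1 → 3 → 15

Answer: 15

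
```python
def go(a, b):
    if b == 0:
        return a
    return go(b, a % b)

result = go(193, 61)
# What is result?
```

go(193, 61) -> go(61, 10) -> go(10, 1) -> go(1, 0) -> 1

Answer: 1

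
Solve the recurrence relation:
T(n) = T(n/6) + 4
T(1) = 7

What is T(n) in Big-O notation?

Each step divides n by 6 and adds 4. After log_6(n) steps we reach T(1)=7. So T(n) = 4·log_6(n) + 7 = O(log n).

Answer: O(log n)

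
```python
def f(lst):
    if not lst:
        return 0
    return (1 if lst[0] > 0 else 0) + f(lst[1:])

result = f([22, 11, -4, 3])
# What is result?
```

Count of positive elements in [22, 11, -4, 3] = 3

Answer: 3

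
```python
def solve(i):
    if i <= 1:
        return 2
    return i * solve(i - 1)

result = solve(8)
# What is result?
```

solve(8) = 8 * 7 * 6 * 5 * 4 * 3 * 2 * 2 = 80640

Answer: 80640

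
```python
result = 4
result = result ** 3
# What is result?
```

Trace:
`result = 4` → result = 4
`result = result ** 3` → result = 64
So result = 64

Answer: 64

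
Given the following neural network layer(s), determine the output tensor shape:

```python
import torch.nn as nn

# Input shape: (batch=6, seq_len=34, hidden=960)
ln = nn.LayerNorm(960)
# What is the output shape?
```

Input: (6, 34, 960) -> Output: (6, 34, 960)

Answer: (6, 34, 960)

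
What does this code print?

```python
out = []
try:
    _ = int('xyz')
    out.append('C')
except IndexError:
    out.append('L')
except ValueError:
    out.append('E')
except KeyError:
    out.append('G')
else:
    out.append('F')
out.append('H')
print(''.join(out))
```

Execution trace: 'E' (except ValueError) → 'H' (after the try/except). Output: EH

Answer: EH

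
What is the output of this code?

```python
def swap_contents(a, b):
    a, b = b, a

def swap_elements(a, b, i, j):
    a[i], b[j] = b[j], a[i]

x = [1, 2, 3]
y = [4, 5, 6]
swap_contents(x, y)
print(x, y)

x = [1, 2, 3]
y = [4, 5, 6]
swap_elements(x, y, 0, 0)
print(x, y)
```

Key concept: parameter rebinding vs mutation.
Step by step:
`x = [1, 2, 3]` → x = [1, 2, 3]
`y = [4, 5, 6]` → y = [4, 5, 6]
`swap_contents(x, y)` → no visible change to tracked variables
`print(x, y)` → prints [1, 2, 3] [4, 5, 6]
`x = [1, 2, 3]` → x = [1, 2, 3]
`y = [4, 5, 6]` → y = [4, 5, 6]
`swap_elements(x, y, 0, 0)` → x = [4, 2, 3]; y = [1, 5, 6]
`print(x, y)` → prints [4, 2, 3] [1, 5, 6]

Answer:
[1, 2, 3] [4, 5, 6]
[4, 2, 3] [1, 5, 6]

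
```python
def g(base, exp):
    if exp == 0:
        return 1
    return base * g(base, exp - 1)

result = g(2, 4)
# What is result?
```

g(2, 4) = 2 * 2 * 2 * 2 = 16

Answer: 16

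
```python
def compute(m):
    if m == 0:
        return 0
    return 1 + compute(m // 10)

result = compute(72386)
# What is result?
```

Count of digits of 72386: 5

Answer: 5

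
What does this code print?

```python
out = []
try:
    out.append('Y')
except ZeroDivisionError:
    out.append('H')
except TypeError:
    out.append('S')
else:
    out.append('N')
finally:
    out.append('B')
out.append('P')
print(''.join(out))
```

Execution trace: 'Y' (try body, no exception) → 'N' (else) → 'B' (finally) → 'P' (after the try/except). Output: YNBP

Answer: YNBP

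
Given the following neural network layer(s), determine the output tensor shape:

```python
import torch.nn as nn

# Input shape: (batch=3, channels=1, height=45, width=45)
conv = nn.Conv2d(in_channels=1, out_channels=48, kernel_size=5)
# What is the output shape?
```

Input: (3, 1, 45, 45) -> Output: (3, 48, 41, 41)

Answer: (3, 48, 41, 41)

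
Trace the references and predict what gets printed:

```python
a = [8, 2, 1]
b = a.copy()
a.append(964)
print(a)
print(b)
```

Key concept: list.copy() creates independent copy.
Step by step:
`a = [8, 2, 1]` → a = [8, 2, 1]
`b = a.copy()` → b = [8, 2, 1]
`a.append(964)` → a = [8, 2, 1, 964]
`print(a)` → prints [8, 2, 1, 964]
`print(b)` → prints [8, 2, 1]

Answer:
[8, 2, 1, 964]
[8, 2, 1]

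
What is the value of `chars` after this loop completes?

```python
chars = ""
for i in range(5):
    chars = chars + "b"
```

Repeat 'b' 5 times
`chars` takes the values: "" → "b" → "bb" → "bbb" → "bbbb" → "bbbbb"

Answer: "bbbbb"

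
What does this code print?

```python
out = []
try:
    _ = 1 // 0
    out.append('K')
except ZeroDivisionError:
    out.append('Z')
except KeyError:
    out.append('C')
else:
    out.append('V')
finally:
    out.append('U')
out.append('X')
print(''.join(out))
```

Execution trace: 'Z' (except ZeroDivisionError) → 'U' (finally) → 'X' (after the try/except). Output: ZUX

Answer: ZUX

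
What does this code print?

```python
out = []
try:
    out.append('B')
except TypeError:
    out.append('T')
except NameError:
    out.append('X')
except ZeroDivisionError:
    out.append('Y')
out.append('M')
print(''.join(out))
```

Execution trace: 'B' (try body, no exception) → 'M' (after the try/except). Output: BM

Answer: BM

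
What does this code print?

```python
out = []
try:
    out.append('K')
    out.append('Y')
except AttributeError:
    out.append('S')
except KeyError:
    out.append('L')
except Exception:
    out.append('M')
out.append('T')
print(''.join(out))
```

Execution trace: 'K' (try body) → 'Y' (try body, no exception) → 'T' (after the try/except). Output: KYT

Answer: KYT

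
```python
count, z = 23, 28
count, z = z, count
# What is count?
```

Trace:
`count, z = 23, 28` → count = 23; z = 28
`count, z = z, count` → count = 28; z = 23
So count = 28

Answer: 28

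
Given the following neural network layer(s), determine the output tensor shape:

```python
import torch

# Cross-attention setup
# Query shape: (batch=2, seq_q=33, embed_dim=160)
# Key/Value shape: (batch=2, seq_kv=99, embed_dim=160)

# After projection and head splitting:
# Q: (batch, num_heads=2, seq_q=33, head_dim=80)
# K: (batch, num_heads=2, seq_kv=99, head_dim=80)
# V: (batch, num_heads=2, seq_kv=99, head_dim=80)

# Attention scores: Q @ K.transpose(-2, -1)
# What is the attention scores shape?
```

Input: (2, 33, 160) -> Output: (2, 2, 33, 99)

Answer: (2, 2, 33, 99)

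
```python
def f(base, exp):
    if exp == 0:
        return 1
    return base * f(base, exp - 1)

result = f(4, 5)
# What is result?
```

f(4, 5) = 4 * 4 * 4 * 4 * 4 = 1024

Answer: 1024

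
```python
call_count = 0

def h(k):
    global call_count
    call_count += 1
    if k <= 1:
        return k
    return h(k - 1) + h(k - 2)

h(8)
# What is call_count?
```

Calls(k) = 1 + Calls(k-1) + Calls(k-2); Calls(0)=Calls(1)=1. For k=8 this gives 67.

Answer: 67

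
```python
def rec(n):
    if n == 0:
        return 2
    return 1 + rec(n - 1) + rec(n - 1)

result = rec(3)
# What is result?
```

rec(n) = 1 + 2·rec(n-1), rec(0)=2. Closed form: (2+1)·2^3 - 1 = 23.

Answer: 23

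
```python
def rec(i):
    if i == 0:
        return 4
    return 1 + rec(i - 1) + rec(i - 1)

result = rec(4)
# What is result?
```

rec(i) = 1 + 2·rec(i-1), rec(0)=4. Closed form: (4+1)·2^4 - 1 = 79.

Answer: 79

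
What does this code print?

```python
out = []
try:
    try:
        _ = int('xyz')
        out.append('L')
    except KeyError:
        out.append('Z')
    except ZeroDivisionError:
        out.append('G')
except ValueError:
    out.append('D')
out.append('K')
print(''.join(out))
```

Execution trace: 'D' (outer except ValueError) → 'K' (after the try/except). Output: DK

Answer: DK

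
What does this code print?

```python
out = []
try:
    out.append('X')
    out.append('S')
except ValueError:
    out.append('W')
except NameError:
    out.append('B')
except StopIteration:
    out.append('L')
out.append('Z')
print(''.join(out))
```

Execution trace: 'X' (try body) → 'S' (try body, no exception) → 'Z' (after the try/except). Output: XSZ

Answer: XSZ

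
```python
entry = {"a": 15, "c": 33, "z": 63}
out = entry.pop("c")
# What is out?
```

Trace:
`entry = {"a": 15, "c": 33, "z": 63}` → entry = {'a': 15, 'c': 33, 'z': 63}
`out = entry.pop("c")` → entry = {'a': 15, 'z': 63}; out = 33
So out = 33

Answer: 33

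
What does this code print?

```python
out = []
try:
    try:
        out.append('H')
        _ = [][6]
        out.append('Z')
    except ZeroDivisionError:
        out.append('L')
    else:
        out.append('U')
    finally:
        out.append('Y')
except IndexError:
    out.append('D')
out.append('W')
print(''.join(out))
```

Execution trace: 'H' (inner try body) → 'Y' (inner finally) → 'D' (outer except IndexError) → 'W' (after the try/except). Output: HYDW

Answer: HYDW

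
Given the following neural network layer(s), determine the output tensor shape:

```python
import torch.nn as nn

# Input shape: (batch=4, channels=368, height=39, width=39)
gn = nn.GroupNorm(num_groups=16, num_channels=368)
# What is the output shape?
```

Input: (4, 368, 39, 39) -> Output: (4, 368, 39, 39)

Answer: (4, 368, 39, 39)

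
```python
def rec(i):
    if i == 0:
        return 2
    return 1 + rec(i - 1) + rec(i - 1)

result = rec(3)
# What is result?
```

rec(i) = 1 + 2·rec(i-1), rec(0)=2. Closed form: (2+1)·2^3 - 1 = 23.

Answer: 23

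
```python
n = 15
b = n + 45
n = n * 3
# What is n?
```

Trace:
`n = 15` → n = 15
`b = n + 45` → b = 60
`n = n * 3` → n = 45
So n = 45

Answer: 45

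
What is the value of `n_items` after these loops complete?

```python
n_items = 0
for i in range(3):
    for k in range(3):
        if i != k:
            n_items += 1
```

3² - 3 (exclude diagonal)
`n_items` takes the values: 0 → 1 → 2 → 3 → 4 → 5 → 6

Answer: 6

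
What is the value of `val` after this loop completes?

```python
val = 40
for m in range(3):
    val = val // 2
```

Halve 3 times: 40 // 2^3 = 5
`val` takes the values: 40 → 20 → 10 → 5

Answer: 5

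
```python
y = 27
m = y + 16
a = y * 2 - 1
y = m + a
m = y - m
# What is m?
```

Trace:
`y = 27` → y = 27
`m = y + 16` → m = 43
`a = y * 2 - 1` → a = 53
`y = m + a` → y = 96
`m = y - m` → m = 53
So m = 53

Answer: 53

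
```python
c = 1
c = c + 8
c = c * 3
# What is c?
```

Trace:
`c = 1` → c = 1
`c = c + 8` → c = 9
`c = c * 3` → c = 27
So c = 27

Answer: 27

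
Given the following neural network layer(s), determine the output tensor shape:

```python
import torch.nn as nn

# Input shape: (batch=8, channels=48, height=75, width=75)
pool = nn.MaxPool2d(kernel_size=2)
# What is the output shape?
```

Input: (8, 48, 75, 75) -> Output: (8, 48, 37, 37)

Answer: (8, 48, 37, 37)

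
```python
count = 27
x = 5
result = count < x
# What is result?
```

Trace:
`count = 27` → count = 27
`x = 5` → x = 5
`result = count < x` → result = False
So result = False

Answer: False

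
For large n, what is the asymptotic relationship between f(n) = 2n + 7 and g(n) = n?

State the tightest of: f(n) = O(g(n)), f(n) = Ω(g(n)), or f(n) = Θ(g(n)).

2n + 7 vs n: f(n) = Θ(g(n)) — they are asymptotically equivalent (constant factors don't affect Θ).

Answer: f(n) = Θ(g(n)) — they are asymptotically equivalent (constant factors don't affect Θ).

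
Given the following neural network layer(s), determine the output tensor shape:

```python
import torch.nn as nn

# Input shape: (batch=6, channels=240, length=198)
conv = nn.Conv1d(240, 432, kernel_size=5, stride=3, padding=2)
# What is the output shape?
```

Input: (6, 240, 198) -> Output: (6, 432, 66)

Answer: (6, 432, 66)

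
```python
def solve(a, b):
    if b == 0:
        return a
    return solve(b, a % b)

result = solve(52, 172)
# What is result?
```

solve(52, 172) -> solve(172, 52) -> solve(52, 16) -> solve(16, 4) -> solve(4, 0) -> 4

Answer: 4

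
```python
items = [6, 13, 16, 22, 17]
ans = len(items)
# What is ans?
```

Trace:
`items = [6, 13, 16, 22, 17]` → items = [6, 13, 16, 22, 17]
`ans = len(items)` → ans = 5
So ans = 5

Answer: 5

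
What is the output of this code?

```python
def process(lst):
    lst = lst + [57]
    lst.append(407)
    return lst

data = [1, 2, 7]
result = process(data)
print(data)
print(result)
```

Key concept: rebinding parameter vs mutation.
Step by step:
`data = [1, 2, 7]` → data = [1, 2, 7]
`result = process(data)` → result = [1, 2, 7, 57, 407]
`print(data)` → prints [1, 2, 7]
`print(result)` → prints [1, 2, 7, 57, 407]

Answer:
[1, 2, 7]
[1, 2, 7, 57, 407]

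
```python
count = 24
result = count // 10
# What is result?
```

Trace:
`count = 24` → count = 24
`result = count // 10` → result = 2
So result = 2

Answer: 2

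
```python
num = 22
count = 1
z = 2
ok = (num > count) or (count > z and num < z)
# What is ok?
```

Trace:
`num = 22` → num = 22
`count = 1` → count = 1
`z = 2` → z = 2
`ok = (num > count) or (count > z and num < z)` → ok = True
So ok = True

Answer: True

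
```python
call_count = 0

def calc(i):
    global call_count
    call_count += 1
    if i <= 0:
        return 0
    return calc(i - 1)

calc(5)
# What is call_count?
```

Linear recursion stepping by 1: 6 calls from i=5 down to ≤0.

Answer: 6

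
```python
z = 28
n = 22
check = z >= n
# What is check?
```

Trace:
`z = 28` → z = 28
`n = 22` → n = 22
`check = z >= n` → check = True
So check = True

Answer: True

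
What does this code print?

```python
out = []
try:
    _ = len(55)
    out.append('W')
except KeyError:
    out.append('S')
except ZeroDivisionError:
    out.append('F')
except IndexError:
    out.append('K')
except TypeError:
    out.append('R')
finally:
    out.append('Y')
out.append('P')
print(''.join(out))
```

Execution trace: 'R' (except TypeError) → 'Y' (finally) → 'P' (after the try/except). Output: RYP

Answer: RYP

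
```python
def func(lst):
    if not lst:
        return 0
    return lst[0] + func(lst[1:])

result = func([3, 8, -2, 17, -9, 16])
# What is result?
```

3 + 8 + (-2) + 17 + (-9) + 16 + 0 = 33

Answer: 33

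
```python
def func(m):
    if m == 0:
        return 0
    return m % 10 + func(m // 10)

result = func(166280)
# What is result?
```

Sum of digits of 166280: 0 + 8 + 2 + 6 + 6 + 1 = 23

Answer: 23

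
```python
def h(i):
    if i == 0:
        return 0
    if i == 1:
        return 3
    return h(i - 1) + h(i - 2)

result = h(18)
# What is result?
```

Build up from base cases: h(0)=0, h(1)=3, h(2)=3, h(3)=6, h(4)=9, h(5)=15, h(6)=24, ..., h(18)=7752

Answer: 7752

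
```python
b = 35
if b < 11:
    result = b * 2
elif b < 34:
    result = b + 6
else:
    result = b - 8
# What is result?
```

Trace:
`b = 35` → b = 35
`if b < 11: ...` → b < 11 is False, b < 34 is False, take else branch → result = 27
So result = 27

Answer: 27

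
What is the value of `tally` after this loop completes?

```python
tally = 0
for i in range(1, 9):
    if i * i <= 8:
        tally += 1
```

Count numbers where i² ≤ 8
`tally` takes the values: 0 → 1 → 2

Answer: 2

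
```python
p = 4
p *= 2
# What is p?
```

Trace:
`p = 4` → p = 4
`p *= 2` → p = 8
So p = 8

Answer: 8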